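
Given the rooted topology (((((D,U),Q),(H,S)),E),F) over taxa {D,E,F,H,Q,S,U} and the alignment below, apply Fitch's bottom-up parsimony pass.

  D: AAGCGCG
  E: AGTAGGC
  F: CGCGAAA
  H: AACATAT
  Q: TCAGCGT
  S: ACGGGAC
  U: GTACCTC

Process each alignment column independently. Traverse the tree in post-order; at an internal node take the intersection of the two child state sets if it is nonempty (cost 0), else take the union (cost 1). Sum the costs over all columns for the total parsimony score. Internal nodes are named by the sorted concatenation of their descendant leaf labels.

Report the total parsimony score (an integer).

26

[col 0] DU: children D:{A}, U:{G} ∪→ {A,G}; cost 1
[col 0] DQU: children DU:{A,G}, Q:{T} ∪→ {A,G,T}; cost 1
[col 0] HS: children H:{A}, S:{A} ∩→ {A}; cost 0
[col 0] DHQSU: children DQU:{A,G,T}, HS:{A} ∩→ {A}; cost 0
[col 0] DEHQSU: children DHQSU:{A}, E:{A} ∩→ {A}; cost 0
[col 0] DEFHQSU: children DEHQSU:{A}, F:{C} ∪→ {A,C}; cost 1
[col 1] DU: children D:{A}, U:{T} ∪→ {A,T}; cost 1
[col 1] DQU: children DU:{A,T}, Q:{C} ∪→ {A,C,T}; cost 1
[col 1] HS: children H:{A}, S:{C} ∪→ {A,C}; cost 1
[col 1] DHQSU: children DQU:{A,C,T}, HS:{A,C} ∩→ {A,C}; cost 0
[col 1] DEHQSU: children DHQSU:{A,C}, E:{G} ∪→ {A,C,G}; cost 1
[col 1] DEFHQSU: children DEHQSU:{A,C,G}, F:{G} ∩→ {G}; cost 0
[col 2] DU: children D:{G}, U:{A} ∪→ {A,G}; cost 1
[col 2] DQU: children DU:{A,G}, Q:{A} ∩→ {A}; cost 0
[col 2] HS: children H:{C}, S:{G} ∪→ {C,G}; cost 1
[col 2] DHQSU: children DQU:{A}, HS:{C,G} ∪→ {A,C,G}; cost 1
[col 2] DEHQSU: children DHQSU:{A,C,G}, E:{T} ∪→ {A,C,G,T}; cost 1
[col 2] DEFHQSU: children DEHQSU:{A,C,G,T}, F:{C} ∩→ {C}; cost 0
[col 3] DU: children D:{C}, U:{C} ∩→ {C}; cost 0
[col 3] DQU: children DU:{C}, Q:{G} ∪→ {C,G}; cost 1
[col 3] HS: children H:{A}, S:{G} ∪→ {A,G}; cost 1
[col 3] DHQSU: children DQU:{C,G}, HS:{A,G} ∩→ {G}; cost 0
[col 3] DEHQSU: children DHQSU:{G}, E:{A} ∪→ {A,G}; cost 1
[col 3] DEFHQSU: children DEHQSU:{A,G}, F:{G} ∩→ {G}; cost 0
[col 4] DU: children D:{G}, U:{C} ∪→ {C,G}; cost 1
[col 4] DQU: children DU:{C,G}, Q:{C} ∩→ {C}; cost 0
[col 4] HS: children H:{T}, S:{G} ∪→ {G,T}; cost 1
[col 4] DHQSU: children DQU:{C}, HS:{G,T} ∪→ {C,G,T}; cost 1
[col 4] DEHQSU: children DHQSU:{C,G,T}, E:{G} ∩→ {G}; cost 0
[col 4] DEFHQSU: children DEHQSU:{G}, F:{A} ∪→ {A,G}; cost 1
[col 5] DU: children D:{C}, U:{T} ∪→ {C,T}; cost 1
[col 5] DQU: children DU:{C,T}, Q:{G} ∪→ {C,G,T}; cost 1
[col 5] HS: children H:{A}, S:{A} ∩→ {A}; cost 0
[col 5] DHQSU: children DQU:{C,G,T}, HS:{A} ∪→ {A,C,G,T}; cost 1
[col 5] DEHQSU: children DHQSU:{A,C,G,T}, E:{G} ∩→ {G}; cost 0
[col 5] DEFHQSU: children DEHQSU:{G}, F:{A} ∪→ {A,G}; cost 1
[col 6] DU: children D:{G}, U:{C} ∪→ {C,G}; cost 1
[col 6] DQU: children DU:{C,G}, Q:{T} ∪→ {C,G,T}; cost 1
[col 6] HS: children H:{T}, S:{C} ∪→ {C,T}; cost 1
[col 6] DHQSU: children DQU:{C,G,T}, HS:{C,T} ∩→ {C,T}; cost 0
[col 6] DEHQSU: children DHQSU:{C,T}, E:{C} ∩→ {C}; cost 0
[col 6] DEFHQSU: children DEHQSU:{C}, F:{A} ∪→ {A,C}; cost 1
per-site changes: [3, 4, 4, 3, 4, 4, 4]; total = 26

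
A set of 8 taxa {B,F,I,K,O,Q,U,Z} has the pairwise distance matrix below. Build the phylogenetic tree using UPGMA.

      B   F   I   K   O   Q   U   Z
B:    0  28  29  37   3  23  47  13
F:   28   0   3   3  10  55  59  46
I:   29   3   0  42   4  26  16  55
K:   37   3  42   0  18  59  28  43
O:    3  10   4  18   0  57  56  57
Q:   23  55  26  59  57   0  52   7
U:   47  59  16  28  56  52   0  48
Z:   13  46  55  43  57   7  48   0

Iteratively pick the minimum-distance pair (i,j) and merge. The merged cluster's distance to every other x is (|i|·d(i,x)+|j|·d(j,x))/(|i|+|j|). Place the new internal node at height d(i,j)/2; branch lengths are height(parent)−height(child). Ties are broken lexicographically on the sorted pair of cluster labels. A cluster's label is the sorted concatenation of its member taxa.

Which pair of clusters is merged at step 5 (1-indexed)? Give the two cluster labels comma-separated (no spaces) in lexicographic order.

iteration 1: select B,O (d=3); attach at lengths (3/2, 3/2); label the merged cluster BO
  updated: d(BO,F)=19, d(BO,I)=33/2, d(BO,K)=55/2, d(BO,Q)=40, d(BO,U)=103/2, d(BO,Z)=35
iteration 2: select F,I (d=3); attach at lengths (3/2, 3/2); label the merged cluster FI
  updated: d(BO,FI)=71/4, d(FI,K)=45/2, d(FI,Q)=81/2, d(FI,U)=75/2, d(FI,Z)=101/2
iteration 3: select Q,Z (d=7); attach at lengths (7/2, 7/2); label the merged cluster QZ
  updated: d(BO,QZ)=75/2, d(FI,QZ)=91/2, d(K,QZ)=51, d(QZ,U)=50
iteration 4: select BO,FI (d=71/4); attach at lengths (59/8, 59/8); label the merged cluster BFIO
  updated: d(BFIO,K)=25, d(BFIO,QZ)=83/2, d(BFIO,U)=89/2
iteration 5: select BFIO,K (d=25); attach at lengths (29/8, 25/2); label the merged cluster BFIKO
  updated: d(BFIKO,QZ)=217/5, d(BFIKO,U)=206/5
iteration 6: select BFIKO,U (d=206/5); attach at lengths (81/10, 103/5); label the merged cluster BFIKOU
  updated: d(BFIKOU,QZ)=89/2
iteration 7: select BFIKOU,QZ (d=89/2); attach at lengths (33/20, 75/4); label the merged cluster BFIKOQUZ
final tree: (((((B:3/2,O:3/2):59/8,(F:3/2,I:3/2):59/8):29/8,K:25/2):81/10,U:103/5):33/20,(Q:7/2,Z:7/2):75/4)
total length: 3719/40

BFIO,K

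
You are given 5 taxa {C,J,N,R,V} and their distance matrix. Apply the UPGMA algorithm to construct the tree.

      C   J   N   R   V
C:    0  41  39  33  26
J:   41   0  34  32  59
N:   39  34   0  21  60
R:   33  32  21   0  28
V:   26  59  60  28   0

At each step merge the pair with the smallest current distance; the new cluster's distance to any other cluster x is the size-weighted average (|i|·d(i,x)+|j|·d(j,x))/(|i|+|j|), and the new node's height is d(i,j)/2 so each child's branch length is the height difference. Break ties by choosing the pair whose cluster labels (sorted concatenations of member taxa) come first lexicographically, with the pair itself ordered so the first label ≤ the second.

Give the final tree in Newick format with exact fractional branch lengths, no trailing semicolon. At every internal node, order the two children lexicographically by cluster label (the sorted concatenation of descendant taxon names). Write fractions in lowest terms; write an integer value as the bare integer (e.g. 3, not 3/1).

((C:13,V:13):26/3,(J:33/2,(N:21/2,R:21/2):6):31/6)

step 1: merge (N,R) at d=21; branch lengths N→21/2, R→21/2; new cluster NR
  updated: d(C,NR)=36, d(J,NR)=33, d(NR,V)=44
step 2: merge (C,V) at d=26; branch lengths C→13, V→13; new cluster CV
  updated: d(CV,J)=50, d(CV,NR)=40
step 3: merge (J,NR) at d=33; branch lengths J→33/2, NR→6; new cluster JNR
  updated: d(CV,JNR)=130/3
step 4: merge (CV,JNR) at d=130/3; branch lengths CV→26/3, JNR→31/6; new cluster CJNRV
final tree: ((C:13,V:13):26/3,(J:33/2,(N:21/2,R:21/2):6):31/6)
total length: 250/3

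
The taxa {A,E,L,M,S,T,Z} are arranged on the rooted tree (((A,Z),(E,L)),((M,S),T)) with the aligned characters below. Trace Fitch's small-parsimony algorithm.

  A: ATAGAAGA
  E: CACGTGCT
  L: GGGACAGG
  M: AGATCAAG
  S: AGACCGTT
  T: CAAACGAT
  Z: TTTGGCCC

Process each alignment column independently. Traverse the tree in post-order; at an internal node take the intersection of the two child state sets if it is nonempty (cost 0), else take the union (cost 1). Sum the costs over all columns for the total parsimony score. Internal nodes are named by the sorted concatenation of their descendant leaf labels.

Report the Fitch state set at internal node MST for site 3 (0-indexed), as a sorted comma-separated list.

A,C,T

site 0, node AZ: A={A} ∪ Z={T} → {A,T} (+1)
site 0, node EL: E={C} ∪ L={G} → {C,G} (+1)
site 0, node AELZ: AZ={A,T} ∪ EL={C,G} → {A,C,G,T} (+1)
site 0, node MS: M={A} ∩ S={A} → {A} (+0)
site 0, node MST: MS={A} ∪ T={C} → {A,C} (+1)
site 0, node AELMSTZ: AELZ={A,C,G,T} ∩ MST={A,C} → {A,C} (+0)
site 1, node AZ: A={T} ∩ Z={T} → {T} (+0)
site 1, node EL: E={A} ∪ L={G} → {A,G} (+1)
site 1, node AELZ: AZ={T} ∪ EL={A,G} → {A,G,T} (+1)
site 1, node MS: M={G} ∩ S={G} → {G} (+0)
site 1, node MST: MS={G} ∪ T={A} → {A,G} (+1)
site 1, node AELMSTZ: AELZ={A,G,T} ∩ MST={A,G} → {A,G} (+0)
site 2, node AZ: A={A} ∪ Z={T} → {A,T} (+1)
site 2, node EL: E={C} ∪ L={G} → {C,G} (+1)
site 2, node AELZ: AZ={A,T} ∪ EL={C,G} → {A,C,G,T} (+1)
site 2, node MS: M={A} ∩ S={A} → {A} (+0)
site 2, node MST: MS={A} ∩ T={A} → {A} (+0)
site 2, node AELMSTZ: AELZ={A,C,G,T} ∩ MST={A} → {A} (+0)
site 3, node AZ: A={G} ∩ Z={G} → {G} (+0)
site 3, node EL: E={G} ∪ L={A} → {A,G} (+1)
site 3, node AELZ: AZ={G} ∩ EL={A,G} → {G} (+0)
site 3, node MS: M={T} ∪ S={C} → {C,T} (+1)
site 3, node MST: MS={C,T} ∪ T={A} → {A,C,T} (+1)
site 3, node AELMSTZ: AELZ={G} ∪ MST={A,C,T} → {A,C,G,T} (+1)
site 4, node AZ: A={A} ∪ Z={G} → {A,G} (+1)
site 4, node EL: E={T} ∪ L={C} → {C,T} (+1)
site 4, node AELZ: AZ={A,G} ∪ EL={C,T} → {A,C,G,T} (+1)
site 4, node MS: M={C} ∩ S={C} → {C} (+0)
site 4, node MST: MS={C} ∩ T={C} → {C} (+0)
site 4, node AELMSTZ: AELZ={A,C,G,T} ∩ MST={C} → {C} (+0)
site 5, node AZ: A={A} ∪ Z={C} → {A,C} (+1)
site 5, node EL: E={G} ∪ L={A} → {A,G} (+1)
site 5, node AELZ: AZ={A,C} ∩ EL={A,G} → {A} (+0)
site 5, node MS: M={A} ∪ S={G} → {A,G} (+1)
site 5, node MST: MS={A,G} ∩ T={G} → {G} (+0)
site 5, node AELMSTZ: AELZ={A} ∪ MST={G} → {A,G} (+1)
site 6, node AZ: A={G} ∪ Z={C} → {C,G} (+1)
site 6, node EL: E={C} ∪ L={G} → {C,G} (+1)
site 6, node AELZ: AZ={C,G} ∩ EL={C,G} → {C,G} (+0)
site 6, node MS: M={A} ∪ S={T} → {A,T} (+1)
site 6, node MST: MS={A,T} ∩ T={A} → {A} (+0)
site 6, node AELMSTZ: AELZ={C,G} ∪ MST={A} → {A,C,G} (+1)
site 7, node AZ: A={A} ∪ Z={C} → {A,C} (+1)
site 7, node EL: E={T} ∪ L={G} → {G,T} (+1)
site 7, node AELZ: AZ={A,C} ∪ EL={G,T} → {A,C,G,T} (+1)
site 7, node MS: M={G} ∪ S={T} → {G,T} (+1)
site 7, node MST: MS={G,T} ∩ T={T} → {T} (+0)
site 7, node AELMSTZ: AELZ={A,C,G,T} ∩ MST={T} → {T} (+0)
per-site changes: [4, 3, 3, 4, 3, 4, 4, 4]; total = 29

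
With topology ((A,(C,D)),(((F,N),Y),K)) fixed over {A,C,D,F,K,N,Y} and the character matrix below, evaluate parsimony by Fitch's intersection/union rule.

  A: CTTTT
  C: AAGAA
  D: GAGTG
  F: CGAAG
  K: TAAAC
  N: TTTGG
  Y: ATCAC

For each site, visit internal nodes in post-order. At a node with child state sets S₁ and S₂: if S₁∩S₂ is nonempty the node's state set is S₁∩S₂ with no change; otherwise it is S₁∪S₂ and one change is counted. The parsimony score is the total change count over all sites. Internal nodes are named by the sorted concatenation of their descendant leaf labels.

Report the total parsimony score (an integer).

19

CD@0: {A} ∪ {G} = {A,G} (union, +1)
ACD@0: {C} ∪ {A,G} = {A,C,G} (union, +1)
FN@0: {C} ∪ {T} = {C,T} (union, +1)
FNY@0: {C,T} ∪ {A} = {A,C,T} (union, +1)
FKNY@0: {A,C,T} ∩ {T} = {T} (intersection, +0)
ACDFKNY@0: {A,C,G} ∪ {T} = {A,C,G,T} (union, +1)
CD@1: {A} ∩ {A} = {A} (intersection, +0)
ACD@1: {T} ∪ {A} = {A,T} (union, +1)
FN@1: {G} ∪ {T} = {G,T} (union, +1)
FNY@1: {G,T} ∩ {T} = {T} (intersection, +0)
FKNY@1: {T} ∪ {A} = {A,T} (union, +1)
ACDFKNY@1: {A,T} ∩ {A,T} = {A,T} (intersection, +0)
CD@2: {G} ∩ {G} = {G} (intersection, +0)
ACD@2: {T} ∪ {G} = {G,T} (union, +1)
FN@2: {A} ∪ {T} = {A,T} (union, +1)
FNY@2: {A,T} ∪ {C} = {A,C,T} (union, +1)
FKNY@2: {A,C,T} ∩ {A} = {A} (intersection, +0)
ACDFKNY@2: {G,T} ∪ {A} = {A,G,T} (union, +1)
CD@3: {A} ∪ {T} = {A,T} (union, +1)
ACD@3: {T} ∩ {A,T} = {T} (intersection, +0)
FN@3: {A} ∪ {G} = {A,G} (union, +1)
FNY@3: {A,G} ∩ {A} = {A} (intersection, +0)
FKNY@3: {A} ∩ {A} = {A} (intersection, +0)
ACDFKNY@3: {T} ∪ {A} = {A,T} (union, +1)
CD@4: {A} ∪ {G} = {A,G} (union, +1)
ACD@4: {T} ∪ {A,G} = {A,G,T} (union, +1)
FN@4: {G} ∩ {G} = {G} (intersection, +0)
FNY@4: {G} ∪ {C} = {C,G} (union, +1)
FKNY@4: {C,G} ∩ {C} = {C} (intersection, +0)
ACDFKNY@4: {A,G,T} ∪ {C} = {A,C,G,T} (union, +1)
per-site changes: [5, 3, 4, 3, 4]; total = 19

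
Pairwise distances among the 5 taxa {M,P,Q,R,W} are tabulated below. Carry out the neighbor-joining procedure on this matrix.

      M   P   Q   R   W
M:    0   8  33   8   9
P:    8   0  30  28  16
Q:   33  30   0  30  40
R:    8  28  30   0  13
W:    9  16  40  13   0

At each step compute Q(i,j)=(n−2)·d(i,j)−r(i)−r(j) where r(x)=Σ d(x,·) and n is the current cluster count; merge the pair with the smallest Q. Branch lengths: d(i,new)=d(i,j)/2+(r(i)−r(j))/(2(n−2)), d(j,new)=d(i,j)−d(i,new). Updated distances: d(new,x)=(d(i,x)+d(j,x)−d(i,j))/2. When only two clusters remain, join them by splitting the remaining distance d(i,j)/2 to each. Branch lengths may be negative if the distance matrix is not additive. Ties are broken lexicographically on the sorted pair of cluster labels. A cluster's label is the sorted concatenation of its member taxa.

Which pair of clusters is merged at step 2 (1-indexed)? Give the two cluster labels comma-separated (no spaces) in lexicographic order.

M,PQ

1. join P+Q (d=30, Q=-125) ⇒ PQ; edges |P|=13/2, |Q|=47/2
  updated: d(M,PQ)=11/2, d(PQ,R)=14, d(PQ,W)=13
2. join M+PQ (d=11/2, Q=-44) ⇒ MPQ; edges |M|=1/4, |PQ|=21/4
  updated: d(MPQ,R)=33/4, d(MPQ,W)=33/4
3. join MPQ+R (d=33/4, Q=-59/2) ⇒ MPQR; edges |MPQ|=7/4, |R|=13/2
  updated: d(MPQR,W)=13/2
4. join MPQR+W (d=13/2) ⇒ MPQRW; edges |MPQR|=13/4, |W|=13/4
final tree: (((M:1/4,(P:13/2,Q:47/2):21/4):7/4,R:13/2):13/4,W:13/4)
total length: 201/4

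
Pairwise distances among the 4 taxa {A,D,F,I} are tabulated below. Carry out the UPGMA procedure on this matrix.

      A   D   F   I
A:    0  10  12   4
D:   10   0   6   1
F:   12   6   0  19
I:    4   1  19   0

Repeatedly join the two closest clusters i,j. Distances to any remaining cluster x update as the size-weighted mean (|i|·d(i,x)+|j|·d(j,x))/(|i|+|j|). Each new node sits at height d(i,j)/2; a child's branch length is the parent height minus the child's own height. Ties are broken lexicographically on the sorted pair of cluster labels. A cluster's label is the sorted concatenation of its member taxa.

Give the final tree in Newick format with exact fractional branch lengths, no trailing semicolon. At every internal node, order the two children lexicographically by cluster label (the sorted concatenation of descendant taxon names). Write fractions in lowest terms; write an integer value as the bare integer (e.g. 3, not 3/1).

((A:7/2,(D:1/2,I:1/2):3):8/3,F:37/6)

iteration 1: select D,I (d=1); attach at lengths (1/2, 1/2); label the merged cluster DI
  updated: d(A,DI)=7, d(DI,F)=25/2
iteration 2: select A,DI (d=7); attach at lengths (7/2, 3); label the merged cluster ADI
  updated: d(ADI,F)=37/3
iteration 3: select ADI,F (d=37/3); attach at lengths (8/3, 37/6); label the merged cluster ADFI
final tree: ((A:7/2,(D:1/2,I:1/2):3):8/3,F:37/6)
total length: 49/3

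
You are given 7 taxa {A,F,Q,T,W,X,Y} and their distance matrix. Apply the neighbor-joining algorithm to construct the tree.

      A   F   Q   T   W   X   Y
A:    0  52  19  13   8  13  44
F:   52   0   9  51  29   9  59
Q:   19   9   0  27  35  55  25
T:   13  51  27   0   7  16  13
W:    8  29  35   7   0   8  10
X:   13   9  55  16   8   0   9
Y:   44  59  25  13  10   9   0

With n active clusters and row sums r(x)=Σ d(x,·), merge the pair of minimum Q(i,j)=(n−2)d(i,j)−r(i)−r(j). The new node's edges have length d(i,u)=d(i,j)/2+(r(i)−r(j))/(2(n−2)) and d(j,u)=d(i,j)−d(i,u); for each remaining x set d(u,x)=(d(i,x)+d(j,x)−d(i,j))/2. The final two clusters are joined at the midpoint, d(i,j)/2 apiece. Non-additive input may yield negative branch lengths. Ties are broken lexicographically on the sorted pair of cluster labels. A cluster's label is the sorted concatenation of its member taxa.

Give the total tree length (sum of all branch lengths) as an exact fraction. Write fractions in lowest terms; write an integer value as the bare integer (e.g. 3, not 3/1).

iteration 1: select F,Q (d=9, Q=-334); attach at lengths (42/5, 3/5); label the merged cluster FQ
  updated: d(A,FQ)=31, d(FQ,T)=69/2, d(FQ,W)=55/2, d(FQ,X)=55/2, d(FQ,Y)=75/2
iteration 2: select X,Y (d=9, Q=-151); attach at lengths (-1/2, 19/2); label the merged cluster XY
  updated: d(A,XY)=24, d(FQ,XY)=28, d(T,XY)=10, d(W,XY)=9/2
iteration 3: select A,FQ (d=31, Q=-104); attach at lengths (8, 23); label the merged cluster AFQ
  updated: d(AFQ,T)=33/4, d(AFQ,W)=9/4, d(AFQ,XY)=21/2
iteration 4: select AFQ,W (d=9/4, Q=-121/4); attach at lengths (47/16, -11/16); label the merged cluster AFQW
  updated: d(AFQW,T)=13/2, d(AFQW,XY)=51/8
iteration 5: select AFQW,T (d=13/2, Q=-183/8); attach at lengths (23/16, 81/16); label the merged cluster AFQTW
  updated: d(AFQTW,XY)=79/16
iteration 6: select AFQTW,XY (d=79/16); attach at lengths (79/32, 79/32); label the merged cluster AFQTWXY
final tree: ((((A:8,(F:42/5,Q:3/5):23):47/16,W:-11/16):23/16,T:81/16):79/32,(X:-1/2,Y:19/2):79/32)
total length: 1003/16

1003/16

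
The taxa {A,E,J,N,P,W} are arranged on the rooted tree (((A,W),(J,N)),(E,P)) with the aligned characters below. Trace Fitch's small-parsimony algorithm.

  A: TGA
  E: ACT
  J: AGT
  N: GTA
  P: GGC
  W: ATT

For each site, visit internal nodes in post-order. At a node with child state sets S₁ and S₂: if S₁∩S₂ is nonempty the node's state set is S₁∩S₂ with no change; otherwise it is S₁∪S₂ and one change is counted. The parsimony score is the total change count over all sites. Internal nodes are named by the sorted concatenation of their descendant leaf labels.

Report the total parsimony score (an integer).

AW@0: {T} ∪ {A} = {A,T} (union, +1)
JN@0: {A} ∪ {G} = {A,G} (union, +1)
AJNW@0: {A,T} ∩ {A,G} = {A} (intersection, +0)
EP@0: {A} ∪ {G} = {A,G} (union, +1)
AEJNPW@0: {A} ∩ {A,G} = {A} (intersection, +0)
AW@1: {G} ∪ {T} = {G,T} (union, +1)
JN@1: {G} ∪ {T} = {G,T} (union, +1)
AJNW@1: {G,T} ∩ {G,T} = {G,T} (intersection, +0)
EP@1: {C} ∪ {G} = {C,G} (union, +1)
AEJNPW@1: {G,T} ∩ {C,G} = {G} (intersection, +0)
AW@2: {A} ∪ {T} = {A,T} (union, +1)
JN@2: {T} ∪ {A} = {A,T} (union, +1)
AJNW@2: {A,T} ∩ {A,T} = {A,T} (intersection, +0)
EP@2: {T} ∪ {C} = {C,T} (union, +1)
AEJNPW@2: {A,T} ∩ {C,T} = {T} (intersection, +0)
per-site changes: [3, 3, 3]; total = 9

9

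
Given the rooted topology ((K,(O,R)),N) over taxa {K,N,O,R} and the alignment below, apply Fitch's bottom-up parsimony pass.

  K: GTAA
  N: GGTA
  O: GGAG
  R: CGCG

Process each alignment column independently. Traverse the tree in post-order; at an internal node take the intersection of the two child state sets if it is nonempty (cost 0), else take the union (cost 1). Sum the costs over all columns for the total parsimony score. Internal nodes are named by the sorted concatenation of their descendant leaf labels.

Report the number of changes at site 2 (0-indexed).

site 0, node OR: O={G} ∪ R={C} → {C,G} (+1)
site 0, node KOR: K={G} ∩ OR={C,G} → {G} (+0)
site 0, node KNOR: KOR={G} ∩ N={G} → {G} (+0)
site 1, node OR: O={G} ∩ R={G} → {G} (+0)
site 1, node KOR: K={T} ∪ OR={G} → {G,T} (+1)
site 1, node KNOR: KOR={G,T} ∩ N={G} → {G} (+0)
site 2, node OR: O={A} ∪ R={C} → {A,C} (+1)
site 2, node KOR: K={A} ∩ OR={A,C} → {A} (+0)
site 2, node KNOR: KOR={A} ∪ N={T} → {A,T} (+1)
site 3, node OR: O={G} ∩ R={G} → {G} (+0)
site 3, node KOR: K={A} ∪ OR={G} → {A,G} (+1)
site 3, node KNOR: KOR={A,G} ∩ N={A} → {A} (+0)
per-site changes: [1, 1, 2, 1]; total = 5

2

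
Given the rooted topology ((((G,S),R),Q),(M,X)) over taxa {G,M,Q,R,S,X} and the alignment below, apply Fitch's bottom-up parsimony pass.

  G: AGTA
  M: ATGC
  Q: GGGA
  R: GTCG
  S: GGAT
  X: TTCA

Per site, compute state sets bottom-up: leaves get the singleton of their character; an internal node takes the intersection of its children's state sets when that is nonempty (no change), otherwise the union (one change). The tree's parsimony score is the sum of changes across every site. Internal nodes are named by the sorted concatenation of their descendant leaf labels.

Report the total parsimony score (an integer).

site 0, node GS: G={A} ∪ S={G} → {A,G} (+1)
site 0, node GRS: GS={A,G} ∩ R={G} → {G} (+0)
site 0, node GQRS: GRS={G} ∩ Q={G} → {G} (+0)
site 0, node MX: M={A} ∪ X={T} → {A,T} (+1)
site 0, node GMQRSX: GQRS={G} ∪ MX={A,T} → {A,G,T} (+1)
site 1, node GS: G={G} ∩ S={G} → {G} (+0)
site 1, node GRS: GS={G} ∪ R={T} → {G,T} (+1)
site 1, node GQRS: GRS={G,T} ∩ Q={G} → {G} (+0)
site 1, node MX: M={T} ∩ X={T} → {T} (+0)
site 1, node GMQRSX: GQRS={G} ∪ MX={T} → {G,T} (+1)
site 2, node GS: G={T} ∪ S={A} → {A,T} (+1)
site 2, node GRS: GS={A,T} ∪ R={C} → {A,C,T} (+1)
site 2, node GQRS: GRS={A,C,T} ∪ Q={G} → {A,C,G,T} (+1)
site 2, node MX: M={G} ∪ X={C} → {C,G} (+1)
site 2, node GMQRSX: GQRS={A,C,G,T} ∩ MX={C,G} → {C,G} (+0)
site 3, node GS: G={A} ∪ S={T} → {A,T} (+1)
site 3, node GRS: GS={A,T} ∪ R={G} → {A,G,T} (+1)
site 3, node GQRS: GRS={A,G,T} ∩ Q={A} → {A} (+0)
site 3, node MX: M={C} ∪ X={A} → {A,C} (+1)
site 3, node GMQRSX: GQRS={A} ∩ MX={A,C} → {A} (+0)
per-site changes: [3, 2, 4, 3]; total = 12

12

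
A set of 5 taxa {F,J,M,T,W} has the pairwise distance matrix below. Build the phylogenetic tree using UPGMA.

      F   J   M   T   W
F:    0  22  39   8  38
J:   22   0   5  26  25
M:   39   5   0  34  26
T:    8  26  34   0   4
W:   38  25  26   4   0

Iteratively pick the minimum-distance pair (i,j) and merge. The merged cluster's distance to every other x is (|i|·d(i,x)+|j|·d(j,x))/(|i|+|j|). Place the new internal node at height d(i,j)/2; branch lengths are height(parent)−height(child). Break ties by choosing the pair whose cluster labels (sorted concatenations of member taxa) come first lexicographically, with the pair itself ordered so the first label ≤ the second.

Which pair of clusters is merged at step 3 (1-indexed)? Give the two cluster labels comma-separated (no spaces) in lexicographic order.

step 1: merge (T,W) at d=4; branch lengths T→2, W→2; new cluster TW
  updated: d(F,TW)=23, d(J,TW)=51/2, d(M,TW)=30
step 2: merge (J,M) at d=5; branch lengths J→5/2, M→5/2; new cluster JM
  updated: d(F,JM)=61/2, d(JM,TW)=111/4
step 3: merge (F,TW) at d=23; branch lengths F→23/2, TW→19/2; new cluster FTW
  updated: d(FTW,JM)=86/3
step 4: merge (FTW,JM) at d=86/3; branch lengths FTW→17/6, JM→71/6; new cluster FJMTW
final tree: ((F:23/2,(T:2,W:2):19/2):17/6,(J:5/2,M:5/2):71/6)
total length: 134/3

F,TW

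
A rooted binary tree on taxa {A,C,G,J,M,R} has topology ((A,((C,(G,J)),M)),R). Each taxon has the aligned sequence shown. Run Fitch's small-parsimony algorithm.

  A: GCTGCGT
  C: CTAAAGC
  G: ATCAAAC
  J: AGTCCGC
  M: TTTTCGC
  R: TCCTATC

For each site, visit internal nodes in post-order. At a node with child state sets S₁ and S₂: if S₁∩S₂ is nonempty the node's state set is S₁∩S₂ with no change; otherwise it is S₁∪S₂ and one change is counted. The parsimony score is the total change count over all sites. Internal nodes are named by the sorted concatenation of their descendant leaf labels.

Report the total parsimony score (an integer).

GJ@0: {A} ∩ {A} = {A} (intersection, +0)
CGJ@0: {C} ∪ {A} = {A,C} (union, +1)
CGJM@0: {A,C} ∪ {T} = {A,C,T} (union, +1)
ACGJM@0: {G} ∪ {A,C,T} = {A,C,G,T} (union, +1)
ACGJMR@0: {A,C,G,T} ∩ {T} = {T} (intersection, +0)
GJ@1: {T} ∪ {G} = {G,T} (union, +1)
CGJ@1: {T} ∩ {G,T} = {T} (intersection, +0)
CGJM@1: {T} ∩ {T} = {T} (intersection, +0)
ACGJM@1: {C} ∪ {T} = {C,T} (union, +1)
ACGJMR@1: {C,T} ∩ {C} = {C} (intersection, +0)
GJ@2: {C} ∪ {T} = {C,T} (union, +1)
CGJ@2: {A} ∪ {C,T} = {A,C,T} (union, +1)
CGJM@2: {A,C,T} ∩ {T} = {T} (intersection, +0)
ACGJM@2: {T} ∩ {T} = {T} (intersection, +0)
ACGJMR@2: {T} ∪ {C} = {C,T} (union, +1)
GJ@3: {A} ∪ {C} = {A,C} (union, +1)
CGJ@3: {A} ∩ {A,C} = {A} (intersection, +0)
CGJM@3: {A} ∪ {T} = {A,T} (union, +1)
ACGJM@3: {G} ∪ {A,T} = {A,G,T} (union, +1)
ACGJMR@3: {A,G,T} ∩ {T} = {T} (intersection, +0)
GJ@4: {A} ∪ {C} = {A,C} (union, +1)
CGJ@4: {A} ∩ {A,C} = {A} (intersection, +0)
CGJM@4: {A} ∪ {C} = {A,C} (union, +1)
ACGJM@4: {C} ∩ {A,C} = {C} (intersection, +0)
ACGJMR@4: {C} ∪ {A} = {A,C} (union, +1)
GJ@5: {A} ∪ {G} = {A,G} (union, +1)
CGJ@5: {G} ∩ {A,G} = {G} (intersection, +0)
CGJM@5: {G} ∩ {G} = {G} (intersection, +0)
ACGJM@5: {G} ∩ {G} = {G} (intersection, +0)
ACGJMR@5: {G} ∪ {T} = {G,T} (union, +1)
GJ@6: {C} ∩ {C} = {C} (intersection, +0)
CGJ@6: {C} ∩ {C} = {C} (intersection, +0)
CGJM@6: {C} ∩ {C} = {C} (intersection, +0)
ACGJM@6: {T} ∪ {C} = {C,T} (union, +1)
ACGJMR@6: {C,T} ∩ {C} = {C} (intersection, +0)
per-site changes: [3, 2, 3, 3, 3, 2, 1]; total = 17

17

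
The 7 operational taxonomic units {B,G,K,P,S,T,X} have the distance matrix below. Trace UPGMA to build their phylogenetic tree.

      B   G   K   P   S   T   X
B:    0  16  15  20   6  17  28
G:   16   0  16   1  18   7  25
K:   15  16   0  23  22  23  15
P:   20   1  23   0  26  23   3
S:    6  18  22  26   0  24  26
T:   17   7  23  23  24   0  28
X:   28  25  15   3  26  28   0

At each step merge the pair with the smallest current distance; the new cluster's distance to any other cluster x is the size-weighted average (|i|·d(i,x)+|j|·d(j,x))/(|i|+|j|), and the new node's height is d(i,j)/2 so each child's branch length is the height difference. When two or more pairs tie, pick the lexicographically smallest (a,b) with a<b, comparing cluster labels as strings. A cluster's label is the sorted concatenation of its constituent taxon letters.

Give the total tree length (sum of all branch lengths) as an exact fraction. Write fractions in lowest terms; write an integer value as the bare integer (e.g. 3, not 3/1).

2033/40

1. join G+P (d=1) ⇒ GP; edges |G|=1/2, |P|=1/2
  updated: d(B,GP)=18, d(GP,K)=39/2, d(GP,S)=22, d(GP,T)=15, d(GP,X)=14
2. join B+S (d=6) ⇒ BS; edges |B|=3, |S|=3
  updated: d(BS,GP)=20, d(BS,K)=37/2, d(BS,T)=41/2, d(BS,X)=27
3. join GP+X (d=14) ⇒ GPX; edges |GP|=13/2, |X|=7
  updated: d(BS,GPX)=67/3, d(GPX,K)=18, d(GPX,T)=58/3
4. join GPX+K (d=18) ⇒ GKPX; edges |GPX|=2, |K|=9
  updated: d(BS,GKPX)=171/8, d(GKPX,T)=81/4
5. join GKPX+T (d=81/4) ⇒ GKPTX; edges |GKPX|=9/8, |T|=81/8
  updated: d(BS,GKPTX)=106/5
6. join BS+GKPTX (d=106/5) ⇒ BGKPSTX; edges |BS|=38/5, |GKPTX|=19/40
final tree: ((B:3,S:3):38/5,((((G:1/2,P:1/2):13/2,X:7):2,K:9):9/8,T:81/8):19/40)
total length: 2033/40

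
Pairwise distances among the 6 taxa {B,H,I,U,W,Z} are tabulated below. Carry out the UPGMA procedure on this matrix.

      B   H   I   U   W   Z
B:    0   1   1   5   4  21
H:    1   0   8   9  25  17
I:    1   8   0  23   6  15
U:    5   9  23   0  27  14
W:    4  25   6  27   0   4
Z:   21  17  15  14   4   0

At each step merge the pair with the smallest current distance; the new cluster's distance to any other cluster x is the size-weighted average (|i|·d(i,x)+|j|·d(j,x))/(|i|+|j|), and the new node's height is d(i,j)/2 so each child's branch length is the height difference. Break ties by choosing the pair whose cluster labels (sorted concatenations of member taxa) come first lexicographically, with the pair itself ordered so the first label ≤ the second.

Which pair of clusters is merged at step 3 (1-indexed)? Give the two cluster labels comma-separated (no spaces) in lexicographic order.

1. join B+H (d=1) ⇒ BH; edges |B|=1/2, |H|=1/2
  updated: d(BH,I)=9/2, d(BH,U)=7, d(BH,W)=29/2, d(BH,Z)=19
2. join W+Z (d=4) ⇒ WZ; edges |W|=2, |Z|=2
  updated: d(BH,WZ)=67/4, d(I,WZ)=21/2, d(U,WZ)=41/2
3. join BH+I (d=9/2) ⇒ BHI; edges |BH|=7/4, |I|=9/4
  updated: d(BHI,U)=37/3, d(BHI,WZ)=44/3
4. join BHI+U (d=37/3) ⇒ BHIU; edges |BHI|=47/12, |U|=37/6
  updated: d(BHIU,WZ)=129/8
5. join BHIU+WZ (d=129/8) ⇒ BHIUWZ; edges |BHIU|=91/48, |WZ|=97/16
final tree: ((((B:1/2,H:1/2):7/4,I:9/4):47/12,U:37/6):91/48,(W:2,Z:2):97/16)
total length: 649/24

BH,I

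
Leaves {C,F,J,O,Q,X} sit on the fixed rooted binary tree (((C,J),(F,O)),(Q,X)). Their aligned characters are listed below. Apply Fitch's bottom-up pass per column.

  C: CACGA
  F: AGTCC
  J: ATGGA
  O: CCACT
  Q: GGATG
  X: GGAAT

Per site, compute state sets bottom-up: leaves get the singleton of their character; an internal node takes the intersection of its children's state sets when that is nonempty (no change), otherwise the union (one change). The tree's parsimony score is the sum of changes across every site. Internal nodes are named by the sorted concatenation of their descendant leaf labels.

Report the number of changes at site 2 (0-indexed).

3

CJ@0: {C} ∪ {A} = {A,C} (union, +1)
FO@0: {A} ∪ {C} = {A,C} (union, +1)
CFJO@0: {A,C} ∩ {A,C} = {A,C} (intersection, +0)
QX@0: {G} ∩ {G} = {G} (intersection, +0)
CFJOQX@0: {A,C} ∪ {G} = {A,C,G} (union, +1)
CJ@1: {A} ∪ {T} = {A,T} (union, +1)
FO@1: {G} ∪ {C} = {C,G} (union, +1)
CFJO@1: {A,T} ∪ {C,G} = {A,C,G,T} (union, +1)
QX@1: {G} ∩ {G} = {G} (intersection, +0)
CFJOQX@1: {A,C,G,T} ∩ {G} = {G} (intersection, +0)
CJ@2: {C} ∪ {G} = {C,G} (union, +1)
FO@2: {T} ∪ {A} = {A,T} (union, +1)
CFJO@2: {C,G} ∪ {A,T} = {A,C,G,T} (union, +1)
QX@2: {A} ∩ {A} = {A} (intersection, +0)
CFJOQX@2: {A,C,G,T} ∩ {A} = {A} (intersection, +0)
CJ@3: {G} ∩ {G} = {G} (intersection, +0)
FO@3: {C} ∩ {C} = {C} (intersection, +0)
CFJO@3: {G} ∪ {C} = {C,G} (union, +1)
QX@3: {T} ∪ {A} = {A,T} (union, +1)
CFJOQX@3: {C,G} ∪ {A,T} = {A,C,G,T} (union, +1)
CJ@4: {A} ∩ {A} = {A} (intersection, +0)
FO@4: {C} ∪ {T} = {C,T} (union, +1)
CFJO@4: {A} ∪ {C,T} = {A,C,T} (union, +1)
QX@4: {G} ∪ {T} = {G,T} (union, +1)
CFJOQX@4: {A,C,T} ∩ {G,T} = {T} (intersection, +0)
per-site changes: [3, 3, 3, 3, 3]; total = 15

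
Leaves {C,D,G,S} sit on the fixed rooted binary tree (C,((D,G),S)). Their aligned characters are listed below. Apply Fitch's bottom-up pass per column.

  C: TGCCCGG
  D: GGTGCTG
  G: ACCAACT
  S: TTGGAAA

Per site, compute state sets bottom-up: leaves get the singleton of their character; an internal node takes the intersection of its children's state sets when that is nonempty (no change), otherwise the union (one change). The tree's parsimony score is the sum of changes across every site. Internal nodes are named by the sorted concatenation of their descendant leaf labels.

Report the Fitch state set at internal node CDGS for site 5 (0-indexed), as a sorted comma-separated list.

A,C,G,T

DG@0: {G} ∪ {A} = {A,G} (union, +1)
DGS@0: {A,G} ∪ {T} = {A,G,T} (union, +1)
CDGS@0: {T} ∩ {A,G,T} = {T} (intersection, +0)
DG@1: {G} ∪ {C} = {C,G} (union, +1)
DGS@1: {C,G} ∪ {T} = {C,G,T} (union, +1)
CDGS@1: {G} ∩ {C,G,T} = {G} (intersection, +0)
DG@2: {T} ∪ {C} = {C,T} (union, +1)
DGS@2: {C,T} ∪ {G} = {C,G,T} (union, +1)
CDGS@2: {C} ∩ {C,G,T} = {C} (intersection, +0)
DG@3: {G} ∪ {A} = {A,G} (union, +1)
DGS@3: {A,G} ∩ {G} = {G} (intersection, +0)
CDGS@3: {C} ∪ {G} = {C,G} (union, +1)
DG@4: {C} ∪ {A} = {A,C} (union, +1)
DGS@4: {A,C} ∩ {A} = {A} (intersection, +0)
CDGS@4: {C} ∪ {A} = {A,C} (union, +1)
DG@5: {T} ∪ {C} = {C,T} (union, +1)
DGS@5: {C,T} ∪ {A} = {A,C,T} (union, +1)
CDGS@5: {G} ∪ {A,C,T} = {A,C,G,T} (union, +1)
DG@6: {G} ∪ {T} = {G,T} (union, +1)
DGS@6: {G,T} ∪ {A} = {A,G,T} (union, +1)
CDGS@6: {G} ∩ {A,G,T} = {G} (intersection, +0)
per-site changes: [2, 2, 2, 2, 2, 3, 2]; total = 15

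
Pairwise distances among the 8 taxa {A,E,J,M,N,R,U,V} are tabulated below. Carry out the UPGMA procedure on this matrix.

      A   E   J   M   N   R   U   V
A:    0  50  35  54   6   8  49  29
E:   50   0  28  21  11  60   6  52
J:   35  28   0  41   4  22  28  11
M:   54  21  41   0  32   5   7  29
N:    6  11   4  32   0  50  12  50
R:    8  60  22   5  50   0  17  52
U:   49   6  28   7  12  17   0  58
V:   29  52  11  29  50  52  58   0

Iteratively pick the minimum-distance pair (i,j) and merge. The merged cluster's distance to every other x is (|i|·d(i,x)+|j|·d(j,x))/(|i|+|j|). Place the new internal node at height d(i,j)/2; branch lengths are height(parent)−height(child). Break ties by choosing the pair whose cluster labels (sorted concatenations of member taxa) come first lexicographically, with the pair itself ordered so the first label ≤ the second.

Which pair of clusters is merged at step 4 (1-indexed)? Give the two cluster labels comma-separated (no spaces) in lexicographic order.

EU,JN

step 1: merge (J,N) at d=4; branch lengths J→2, N→2; new cluster JN
  updated: d(A,JN)=41/2, d(E,JN)=39/2, d(JN,M)=73/2, d(JN,R)=36, d(JN,U)=20, d(JN,V)=61/2
step 2: merge (M,R) at d=5; branch lengths M→5/2, R→5/2; new cluster MR
  updated: d(A,MR)=31, d(E,MR)=81/2, d(JN,MR)=145/4, d(MR,U)=12, d(MR,V)=81/2
step 3: merge (E,U) at d=6; branch lengths E→3, U→3; new cluster EU
  updated: d(A,EU)=99/2, d(EU,JN)=79/4, d(EU,MR)=105/4, d(EU,V)=55
step 4: merge (EU,JN) at d=79/4; branch lengths EU→55/8, JN→63/8; new cluster EJNU
  updated: d(A,EJNU)=35, d(EJNU,MR)=125/4, d(EJNU,V)=171/4
step 5: merge (A,V) at d=29; branch lengths A→29/2, V→29/2; new cluster AV
  updated: d(AV,EJNU)=311/8, d(AV,MR)=143/4
step 6: merge (EJNU,MR) at d=125/4; branch lengths EJNU→23/4, MR→105/8; new cluster EJMNRU
  updated: d(AV,EJMNRU)=227/6
step 7: merge (AV,EJMNRU) at d=227/6; branch lengths AV→53/12, EJMNRU→79/24; new cluster AEJMNRUV
final tree: ((A:29/2,V:29/2):53/12,(((E:3,U:3):55/8,(J:2,N:2):63/8):23/4,(M:5/2,R:5/2):105/8):79/24)
total length: 256/3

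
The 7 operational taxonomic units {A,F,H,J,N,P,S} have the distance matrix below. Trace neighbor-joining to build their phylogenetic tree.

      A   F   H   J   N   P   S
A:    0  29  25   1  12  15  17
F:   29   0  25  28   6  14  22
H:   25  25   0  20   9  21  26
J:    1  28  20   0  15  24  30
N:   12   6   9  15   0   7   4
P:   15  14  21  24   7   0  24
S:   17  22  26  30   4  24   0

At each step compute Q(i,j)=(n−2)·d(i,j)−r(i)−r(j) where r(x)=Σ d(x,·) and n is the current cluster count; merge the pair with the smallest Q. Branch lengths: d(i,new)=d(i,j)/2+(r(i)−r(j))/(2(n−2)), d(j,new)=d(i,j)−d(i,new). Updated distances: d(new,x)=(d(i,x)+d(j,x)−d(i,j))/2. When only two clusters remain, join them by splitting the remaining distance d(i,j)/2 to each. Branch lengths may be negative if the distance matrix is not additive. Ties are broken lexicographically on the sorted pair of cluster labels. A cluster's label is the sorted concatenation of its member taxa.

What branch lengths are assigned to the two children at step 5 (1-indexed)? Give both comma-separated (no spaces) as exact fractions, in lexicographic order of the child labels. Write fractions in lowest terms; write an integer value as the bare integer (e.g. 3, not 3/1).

iteration 1: select A,J (d=1, Q=-212); attach at lengths (-7/5, 12/5); label the merged cluster AJ
  updated: d(AJ,F)=28, d(AJ,H)=22, d(AJ,N)=13, d(AJ,P)=19, d(AJ,S)=23
iteration 2: select F,P (d=14, Q=-124); attach at lengths (33/4, 23/4); label the merged cluster FP
  updated: d(AJ,FP)=33/2, d(FP,H)=16, d(FP,N)=-1/2, d(FP,S)=16
iteration 3: select N,S (d=4, Q=-165/2); attach at lengths (-21/4, 37/4); label the merged cluster NS
  updated: d(AJ,NS)=16, d(FP,NS)=23/4, d(H,NS)=31/2
iteration 4: select AJ,H (d=22, Q=-64); attach at lengths (45/4, 43/4); label the merged cluster AHJ
  updated: d(AHJ,FP)=21/4, d(AHJ,NS)=19/4
iteration 5: select AHJ,FP (d=21/4, Q=-63/4); attach at lengths (17/8, 25/8); label the merged cluster AFHJP
  updated: d(AFHJP,NS)=21/8
iteration 6: select AFHJP,NS (d=21/8); attach at lengths (21/16, 21/16); label the merged cluster AFHJNPS
final tree: ((((A:-7/5,J:12/5):45/4,H:43/4):17/8,(F:33/4,P:23/4):25/8):21/16,(N:-21/4,S:37/4):21/16)
total length: 391/8

17/8,25/8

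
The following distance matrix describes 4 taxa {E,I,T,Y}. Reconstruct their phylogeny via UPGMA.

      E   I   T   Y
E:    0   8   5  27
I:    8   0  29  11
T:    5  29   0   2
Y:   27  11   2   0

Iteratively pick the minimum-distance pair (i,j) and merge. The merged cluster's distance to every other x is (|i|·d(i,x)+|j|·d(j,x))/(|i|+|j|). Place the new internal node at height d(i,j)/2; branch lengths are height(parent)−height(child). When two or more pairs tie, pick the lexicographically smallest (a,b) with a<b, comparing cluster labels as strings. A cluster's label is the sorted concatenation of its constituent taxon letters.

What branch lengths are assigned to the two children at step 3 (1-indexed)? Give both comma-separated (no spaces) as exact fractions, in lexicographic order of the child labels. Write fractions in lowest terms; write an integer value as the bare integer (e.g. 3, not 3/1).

5,8

step 1: merge (T,Y) at d=2; branch lengths T→1, Y→1; new cluster TY
  updated: d(E,TY)=16, d(I,TY)=20
step 2: merge (E,I) at d=8; branch lengths E→4, I→4; new cluster EI
  updated: d(EI,TY)=18
step 3: merge (EI,TY) at d=18; branch lengths EI→5, TY→8; new cluster EITY
final tree: ((E:4,I:4):5,(T:1,Y:1):8)
total length: 23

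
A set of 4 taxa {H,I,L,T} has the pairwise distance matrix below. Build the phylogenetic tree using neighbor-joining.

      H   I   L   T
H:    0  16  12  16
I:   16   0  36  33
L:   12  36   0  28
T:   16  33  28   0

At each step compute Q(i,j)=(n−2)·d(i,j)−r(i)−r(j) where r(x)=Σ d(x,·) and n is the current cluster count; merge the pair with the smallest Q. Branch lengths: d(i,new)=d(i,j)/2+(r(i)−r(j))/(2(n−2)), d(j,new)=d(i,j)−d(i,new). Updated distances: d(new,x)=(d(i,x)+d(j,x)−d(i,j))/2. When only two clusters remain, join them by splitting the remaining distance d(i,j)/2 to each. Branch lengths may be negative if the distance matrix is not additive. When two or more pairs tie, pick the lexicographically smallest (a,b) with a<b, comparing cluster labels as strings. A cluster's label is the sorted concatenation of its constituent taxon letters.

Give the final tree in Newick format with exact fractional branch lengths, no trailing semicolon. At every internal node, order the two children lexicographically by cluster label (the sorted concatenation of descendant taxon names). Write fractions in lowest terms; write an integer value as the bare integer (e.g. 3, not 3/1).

(((H:-9/4,I:73/4):9/4,L:55/4):57/8,T:57/8)

1. join H+I (d=16, Q=-97) ⇒ HI; edges |H|=-9/4, |I|=73/4
  updated: d(HI,L)=16, d(HI,T)=33/2
2. join HI+L (d=16, Q=-121/2) ⇒ HIL; edges |HI|=9/4, |L|=55/4
  updated: d(HIL,T)=57/4
3. join HIL+T (d=57/4) ⇒ HILT; edges |HIL|=57/8, |T|=57/8
final tree: (((H:-9/4,I:73/4):9/4,L:55/4):57/8,T:57/8)
total length: 185/4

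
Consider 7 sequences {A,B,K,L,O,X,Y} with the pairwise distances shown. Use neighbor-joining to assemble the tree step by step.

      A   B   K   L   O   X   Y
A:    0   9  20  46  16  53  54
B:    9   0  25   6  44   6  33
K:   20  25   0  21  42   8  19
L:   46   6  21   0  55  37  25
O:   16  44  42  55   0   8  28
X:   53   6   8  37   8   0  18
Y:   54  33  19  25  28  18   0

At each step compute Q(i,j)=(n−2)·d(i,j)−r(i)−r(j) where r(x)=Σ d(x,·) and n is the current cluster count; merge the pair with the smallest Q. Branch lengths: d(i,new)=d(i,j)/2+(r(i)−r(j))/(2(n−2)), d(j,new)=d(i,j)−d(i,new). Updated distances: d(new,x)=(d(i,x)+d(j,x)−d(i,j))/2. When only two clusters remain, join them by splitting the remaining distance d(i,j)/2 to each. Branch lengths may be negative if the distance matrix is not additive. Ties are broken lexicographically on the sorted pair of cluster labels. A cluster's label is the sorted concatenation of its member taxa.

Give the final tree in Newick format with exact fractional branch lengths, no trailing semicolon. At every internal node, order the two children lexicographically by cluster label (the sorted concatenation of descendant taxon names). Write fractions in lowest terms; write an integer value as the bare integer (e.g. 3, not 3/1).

step 1: merge (A,O) at d=16, Q=-311; branch lengths A→17/2, O→15/2; new cluster AO
  updated: d(AO,B)=37/2, d(AO,K)=23, d(AO,L)=85/2, d(AO,X)=45/2, d(AO,Y)=33
step 2: merge (B,L) at d=6, Q=-196; branch lengths B→-19/8, L→67/8; new cluster BL
  updated: d(AO,BL)=55/2, d(BL,K)=20, d(BL,X)=37/2, d(BL,Y)=26
step 3: merge (AO,BL) at d=55/2, Q=-231/2; branch lengths AO→193/12, BL→137/12; new cluster ABLO
  updated: d(ABLO,K)=31/4, d(ABLO,X)=27/4, d(ABLO,Y)=63/4
step 4: merge (ABLO,Y) at d=63/4, Q=-103/2; branch lengths ABLO→9/4, Y→27/2; new cluster ABLOY
  updated: d(ABLOY,K)=11/2, d(ABLOY,X)=9/2
step 5: merge (ABLOY,K) at d=11/2, Q=-18; branch lengths ABLOY→1, K→9/2; new cluster ABKLOY
  updated: d(ABKLOY,X)=7/2
step 6: merge (ABKLOY,X) at d=7/2; branch lengths ABKLOY→7/4, X→7/4; new cluster ABKLOXY
final tree: (((((A:17/2,O:15/2):193/12,(B:-19/8,L:67/8):137/12):9/4,Y:27/2):1,K:9/2):7/4,X:7/4)
total length: 297/4

(((((A:17/2,O:15/2):193/12,(B:-19/8,L:67/8):137/12):9/4,Y:27/2):1,K:9/2):7/4,X:7/4)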